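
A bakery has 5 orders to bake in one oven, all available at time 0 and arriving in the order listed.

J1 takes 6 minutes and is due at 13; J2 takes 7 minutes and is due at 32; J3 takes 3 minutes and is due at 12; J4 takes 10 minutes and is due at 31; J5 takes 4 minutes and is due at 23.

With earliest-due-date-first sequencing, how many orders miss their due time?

EDD (increasing due date): J3 J1 J5 J4 J2.
J3: 0→3, due 12, tardiness 0
J1: 3→9, due 13, tardiness 0
J5: 9→13, due 23, tardiness 0
J4: 13→23, due 31, tardiness 0
J2: 23→30, due 32, tardiness 0
Late orders: 0.

0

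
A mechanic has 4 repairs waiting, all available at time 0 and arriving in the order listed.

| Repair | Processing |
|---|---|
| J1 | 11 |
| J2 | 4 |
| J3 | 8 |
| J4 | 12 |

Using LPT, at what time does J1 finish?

LPT (decreasing processing time): J4 J1 J3 J2.
J4: 0→12
J1: 12→23

23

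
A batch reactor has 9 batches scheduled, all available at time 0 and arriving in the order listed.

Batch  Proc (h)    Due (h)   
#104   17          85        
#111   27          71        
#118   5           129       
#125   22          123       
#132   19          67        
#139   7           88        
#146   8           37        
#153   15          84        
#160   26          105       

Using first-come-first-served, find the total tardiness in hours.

FIFO (arrival order): #104 #111 #118 #125 #132 #139 #146 #153 #160.
#104: 0→17, due 85, tardiness 0
#111: 17→44, due 71, tardiness 0
#118: 44→49, due 129, tardiness 0
#125: 49→71, due 123, tardiness 0
#132: 71→90, due 67, tardiness 23
#139: 90→97, due 88, tardiness 9
#146: 97→105, due 37, tardiness 68
#153: 105→120, due 84, tardiness 36
#160: 120→146, due 105, tardiness 41
Sum = 0+0+0+0+23+9+68+36+41 = 177.

177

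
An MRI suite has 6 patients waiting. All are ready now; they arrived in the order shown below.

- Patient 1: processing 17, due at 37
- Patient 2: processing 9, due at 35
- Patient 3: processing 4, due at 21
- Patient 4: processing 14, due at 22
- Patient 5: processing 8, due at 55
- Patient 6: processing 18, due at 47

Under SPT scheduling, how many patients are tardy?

3

SPT (increasing processing time): Patient 3 Patient 5 Patient 2 Patient 4 Patient 1 Patient 6.
Patient 3: 0→4, due 21, tardiness 0
Patient 5: 4→12, due 55, tardiness 0
Patient 2: 12→21, due 35, tardiness 0
Patient 4: 21→35, due 22, tardiness 13
Patient 1: 35→52, due 37, tardiness 15
Patient 6: 52→70, due 47, tardiness 23
Late patients: 3.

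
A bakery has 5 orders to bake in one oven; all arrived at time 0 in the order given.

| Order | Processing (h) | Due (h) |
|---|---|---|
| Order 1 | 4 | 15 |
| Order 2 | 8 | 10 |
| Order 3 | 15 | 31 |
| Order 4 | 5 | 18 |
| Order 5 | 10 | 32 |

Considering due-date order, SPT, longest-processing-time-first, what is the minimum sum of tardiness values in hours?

11

EDD (increasing due date): Order 2 Order 1 Order 4 Order 3 Order 5.
Order 2: 0→8, due 10, tardiness 0
Order 1: 8→12, due 15, tardiness 0
Order 4: 12→17, due 18, tardiness 0
Order 3: 17→32, due 31, tardiness 1
Order 5: 32→42, due 32, tardiness 10
Sum = 0+0+0+1+10 = 11.
SPT (increasing processing time): Order 1 Order 4 Order 2 Order 5 Order 3.
Order 1: 0→4, due 15, tardiness 0
Order 4: 4→9, due 18, tardiness 0
Order 2: 9→17, due 10, tardiness 7
Order 5: 17→27, due 32, tardiness 0
Order 3: 27→42, due 31, tardiness 11
Sum = 0+0+7+0+11 = 18.
LPT (decreasing processing time): Order 3 Order 5 Order 2 Order 4 Order 1.
Order 3: 0→15, due 31, tardiness 0
Order 5: 15→25, due 32, tardiness 0
Order 2: 25→33, due 10, tardiness 23
Order 4: 33→38, due 18, tardiness 20
Order 1: 38→42, due 15, tardiness 27
Sum = 0+0+23+20+27 = 70.
EDD 11, SPT 18, LPT 70 → minimum 11.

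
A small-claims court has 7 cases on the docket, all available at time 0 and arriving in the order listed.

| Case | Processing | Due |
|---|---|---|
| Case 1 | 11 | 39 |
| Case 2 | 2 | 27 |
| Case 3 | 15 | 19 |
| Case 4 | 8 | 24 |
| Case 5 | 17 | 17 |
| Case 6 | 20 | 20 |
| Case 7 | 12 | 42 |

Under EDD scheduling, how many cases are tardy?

6

EDD (increasing due date): Case 5 Case 3 Case 6 Case 4 Case 2 Case 1 Case 7.
Case 5: 0→17, due 17, tardiness 0
Case 3: 17→32, due 19, tardiness 13
Case 6: 32→52, due 20, tardiness 32
Case 4: 52→60, due 24, tardiness 36
Case 2: 60→62, due 27, tardiness 35
Case 1: 62→73, due 39, tardiness 34
Case 7: 73→85, due 42, tardiness 43
Late cases: 6.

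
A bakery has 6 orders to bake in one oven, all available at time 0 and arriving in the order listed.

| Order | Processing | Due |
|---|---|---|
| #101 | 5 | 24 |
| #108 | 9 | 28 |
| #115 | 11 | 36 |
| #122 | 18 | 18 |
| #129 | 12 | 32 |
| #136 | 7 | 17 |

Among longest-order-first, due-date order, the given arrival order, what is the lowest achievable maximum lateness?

26

LPT (decreasing processing time): #122 #129 #115 #108 #136 #101.
#122: 0→18, due 18, lateness 0
#129: 18→30, due 32, lateness -2
#115: 30→41, due 36, lateness 5
#108: 41→50, due 28, lateness 22
#136: 50→57, due 17, lateness 40
#101: 57→62, due 24, lateness 38
Maximum = 40.
EDD (increasing due date): #136 #122 #101 #108 #129 #115.
#136: 0→7, due 17, lateness -10
#122: 7→25, due 18, lateness 7
#101: 25→30, due 24, lateness 6
#108: 30→39, due 28, lateness 11
#129: 39→51, due 32, lateness 19
#115: 51→62, due 36, lateness 26
Maximum = 26.
FIFO (arrival order): #101 #108 #115 #122 #129 #136.
#101: 0→5, due 24, lateness -19
#108: 5→14, due 28, lateness -14
#115: 14→25, due 36, lateness -11
#122: 25→43, due 18, lateness 25
#129: 43→55, due 32, lateness 23
#136: 55→62, due 17, lateness 45
Maximum = 45.
LPT 40, EDD 26, FIFO 45 → minimum 26.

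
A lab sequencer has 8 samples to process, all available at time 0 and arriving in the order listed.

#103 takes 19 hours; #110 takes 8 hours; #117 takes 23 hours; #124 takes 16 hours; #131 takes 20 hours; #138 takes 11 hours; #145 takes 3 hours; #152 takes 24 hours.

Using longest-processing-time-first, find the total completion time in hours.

684

LPT (decreasing processing time): #152 #117 #131 #103 #124 #138 #110 #145.
#152: 0→24
#117: 24→47
#131: 47→67
#103: 67→86
#124: 86→102
#138: 102→113
#110: 113→121
#145: 121→124
Sum = 24+47+67+86+102+113+121+124 = 684.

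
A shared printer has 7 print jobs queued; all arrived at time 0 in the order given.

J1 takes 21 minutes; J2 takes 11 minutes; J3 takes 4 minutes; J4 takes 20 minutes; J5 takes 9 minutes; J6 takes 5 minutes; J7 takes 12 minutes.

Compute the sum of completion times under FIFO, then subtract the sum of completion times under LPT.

-50

FIFO (arrival order): J1 J2 J3 J4 J5 J6 J7.
J1: 0→21
J2: 21→32
J3: 32→36
J4: 36→56
J5: 56→65
J6: 65→70
J7: 70→82
Sum = 21+32+36+56+65+70+82 = 362.
LPT (decreasing processing time): J1 J4 J7 J2 J5 J6 J3.
J1: 0→21
J4: 21→41
J7: 41→53
J2: 53→64
J5: 64→73
J6: 73→78
J3: 78→82
Sum = 21+41+53+64+73+78+82 = 412.
Difference = 362 − 412 = -50.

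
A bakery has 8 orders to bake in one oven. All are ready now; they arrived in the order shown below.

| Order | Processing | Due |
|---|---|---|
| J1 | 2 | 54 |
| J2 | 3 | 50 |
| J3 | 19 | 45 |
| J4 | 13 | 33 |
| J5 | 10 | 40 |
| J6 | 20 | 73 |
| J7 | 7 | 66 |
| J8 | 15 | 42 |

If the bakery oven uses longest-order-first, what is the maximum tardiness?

LPT (decreasing processing time): J6 J3 J8 J4 J5 J7 J2 J1.
J6: 0→20, due 73, tardiness 0
J3: 20→39, due 45, tardiness 0
J8: 39→54, due 42, tardiness 12
J4: 54→67, due 33, tardiness 34
J5: 67→77, due 40, tardiness 37
J7: 77→84, due 66, tardiness 18
J2: 84→87, due 50, tardiness 37
J1: 87→89, due 54, tardiness 35
Maximum = 37.

37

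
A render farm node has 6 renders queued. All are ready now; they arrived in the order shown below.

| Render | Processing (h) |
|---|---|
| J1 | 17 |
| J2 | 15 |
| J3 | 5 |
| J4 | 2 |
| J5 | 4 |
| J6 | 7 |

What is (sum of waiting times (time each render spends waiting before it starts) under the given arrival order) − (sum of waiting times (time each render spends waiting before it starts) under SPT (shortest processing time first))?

FIFO (arrival order): J1 J2 J3 J4 J5 J6.
J1: waits 0, runs 0→17
J2: waits 17, runs 17→32
J3: waits 32, runs 32→37
J4: waits 37, runs 37→39
J5: waits 39, runs 39→43
J6: waits 43, runs 43→50
Sum = 0+17+32+37+39+43 = 168.
SPT (increasing processing time): J4 J5 J3 J6 J2 J1.
J4: waits 0, runs 0→2
J5: waits 2, runs 2→6
J3: waits 6, runs 6→11
J6: waits 11, runs 11→18
J2: waits 18, runs 18→33
J1: waits 33, runs 33→50
Sum = 0+2+6+11+18+33 = 70.
Difference = 168 − 70 = 98.

98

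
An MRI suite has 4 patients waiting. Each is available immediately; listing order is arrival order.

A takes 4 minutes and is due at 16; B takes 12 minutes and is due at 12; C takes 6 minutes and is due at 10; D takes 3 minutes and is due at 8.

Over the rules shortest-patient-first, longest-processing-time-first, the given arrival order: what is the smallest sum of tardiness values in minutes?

SPT (increasing processing time): D A C B.
D: 0→3, due 8, tardiness 0
A: 3→7, due 16, tardiness 0
C: 7→13, due 10, tardiness 3
B: 13→25, due 12, tardiness 13
Sum = 0+0+3+13 = 16.
LPT (decreasing processing time): B C A D.
B: 0→12, due 12, tardiness 0
C: 12→18, due 10, tardiness 8
A: 18→22, due 16, tardiness 6
D: 22→25, due 8, tardiness 17
Sum = 0+8+6+17 = 31.
FIFO (arrival order): A B C D.
A: 0→4, due 16, tardiness 0
B: 4→16, due 12, tardiness 4
C: 16→22, due 10, tardiness 12
D: 22→25, due 8, tardiness 17
Sum = 0+4+12+17 = 33.
SPT 16, LPT 31, FIFO 33 → minimum 16.

16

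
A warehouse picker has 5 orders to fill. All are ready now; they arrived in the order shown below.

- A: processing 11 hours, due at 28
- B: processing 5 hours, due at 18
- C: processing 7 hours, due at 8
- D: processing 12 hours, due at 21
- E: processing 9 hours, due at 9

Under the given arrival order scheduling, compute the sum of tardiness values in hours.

FIFO (arrival order): A B C D E.
A: 0→11, due 28, tardiness 0
B: 11→16, due 18, tardiness 0
C: 16→23, due 8, tardiness 15
D: 23→35, due 21, tardiness 14
E: 35→44, due 9, tardiness 35
Sum = 0+0+15+14+35 = 64.

64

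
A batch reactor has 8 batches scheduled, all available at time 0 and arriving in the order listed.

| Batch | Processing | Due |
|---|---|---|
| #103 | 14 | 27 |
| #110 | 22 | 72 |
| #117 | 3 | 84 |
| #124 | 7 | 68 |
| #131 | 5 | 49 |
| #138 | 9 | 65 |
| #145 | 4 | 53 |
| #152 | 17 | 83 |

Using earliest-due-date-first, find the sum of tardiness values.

EDD (increasing due date): #103 #131 #145 #138 #124 #110 #152 #117.
#103: 0→14, due 27, tardiness 0
#131: 14→19, due 49, tardiness 0
#145: 19→23, due 53, tardiness 0
#138: 23→32, due 65, tardiness 0
#124: 32→39, due 68, tardiness 0
#110: 39→61, due 72, tardiness 0
#152: 61→78, due 83, tardiness 0
#117: 78→81, due 84, tardiness 0
Sum = 0+0+0+0+0+0+0+0 = 0.

0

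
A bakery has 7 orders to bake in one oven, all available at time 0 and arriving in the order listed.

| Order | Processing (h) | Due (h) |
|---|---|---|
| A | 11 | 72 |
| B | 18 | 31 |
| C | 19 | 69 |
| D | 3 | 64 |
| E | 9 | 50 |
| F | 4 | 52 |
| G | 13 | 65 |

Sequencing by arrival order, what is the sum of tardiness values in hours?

34

FIFO (arrival order): A B C D E F G.
A: 0→11, due 72, tardiness 0
B: 11→29, due 31, tardiness 0
C: 29→48, due 69, tardiness 0
D: 48→51, due 64, tardiness 0
E: 51→60, due 50, tardiness 10
F: 60→64, due 52, tardiness 12
G: 64→77, due 65, tardiness 12
Sum = 0+0+0+0+10+12+12 = 34.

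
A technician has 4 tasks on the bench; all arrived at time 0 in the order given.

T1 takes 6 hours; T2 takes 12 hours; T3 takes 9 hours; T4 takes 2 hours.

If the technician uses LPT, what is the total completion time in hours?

LPT (decreasing processing time): T2 T3 T1 T4.
T2: 0→12
T3: 12→21
T1: 21→27
T4: 27→29
Sum = 12+21+27+29 = 89.

89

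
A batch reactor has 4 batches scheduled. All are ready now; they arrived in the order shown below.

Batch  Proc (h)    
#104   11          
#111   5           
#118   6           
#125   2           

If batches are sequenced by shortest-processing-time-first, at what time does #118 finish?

SPT (increasing processing time): #125 #111 #118 #104.
#125: 0→2
#111: 2→7
#118: 7→13

13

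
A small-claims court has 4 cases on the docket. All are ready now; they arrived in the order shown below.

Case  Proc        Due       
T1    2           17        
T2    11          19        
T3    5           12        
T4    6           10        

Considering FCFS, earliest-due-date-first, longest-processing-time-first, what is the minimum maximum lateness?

5

FIFO (arrival order): T1 T2 T3 T4.
T1: 0→2, due 17, lateness -15
T2: 2→13, due 19, lateness -6
T3: 13→18, due 12, lateness 6
T4: 18→24, due 10, lateness 14
Maximum = 14.
EDD (increasing due date): T4 T3 T1 T2.
T4: 0→6, due 10, lateness -4
T3: 6→11, due 12, lateness -1
T1: 11→13, due 17, lateness -4
T2: 13→24, due 19, lateness 5
Maximum = 5.
LPT (decreasing processing time): T2 T4 T3 T1.
T2: 0→11, due 19, lateness -8
T4: 11→17, due 10, lateness 7
T3: 17→22, due 12, lateness 10
T1: 22→24, due 17, lateness 7
Maximum = 10.
FIFO 14, EDD 5, LPT 10 → minimum 5.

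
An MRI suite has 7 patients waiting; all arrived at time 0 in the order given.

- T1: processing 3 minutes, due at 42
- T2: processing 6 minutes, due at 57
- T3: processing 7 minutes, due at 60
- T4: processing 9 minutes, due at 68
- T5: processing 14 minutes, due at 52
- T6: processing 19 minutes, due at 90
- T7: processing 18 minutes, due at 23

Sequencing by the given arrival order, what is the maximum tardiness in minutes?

53

FIFO (arrival order): T1 T2 T3 T4 T5 T6 T7.
T1: 0→3, due 42, tardiness 0
T2: 3→9, due 57, tardiness 0
T3: 9→16, due 60, tardiness 0
T4: 16→25, due 68, tardiness 0
T5: 25→39, due 52, tardiness 0
T6: 39→58, due 90, tardiness 0
T7: 58→76, due 23, tardiness 53
Maximum = 53.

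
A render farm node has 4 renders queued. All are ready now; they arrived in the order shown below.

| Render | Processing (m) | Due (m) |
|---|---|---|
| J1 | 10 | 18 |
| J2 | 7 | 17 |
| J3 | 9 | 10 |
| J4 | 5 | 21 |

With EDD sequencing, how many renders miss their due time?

2

EDD (increasing due date): J3 J2 J1 J4.
J3: 0→9, due 10, tardiness 0
J2: 9→16, due 17, tardiness 0
J1: 16→26, due 18, tardiness 8
J4: 26→31, due 21, tardiness 10
Late renders: 2.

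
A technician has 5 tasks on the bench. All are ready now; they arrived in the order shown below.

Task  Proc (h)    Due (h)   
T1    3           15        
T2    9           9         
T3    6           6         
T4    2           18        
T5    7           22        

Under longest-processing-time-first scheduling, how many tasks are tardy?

LPT (decreasing processing time): T2 T5 T3 T1 T4.
T2: 0→9, due 9, tardiness 0
T5: 9→16, due 22, tardiness 0
T3: 16→22, due 6, tardiness 16
T1: 22→25, due 15, tardiness 10
T4: 25→27, due 18, tardiness 9
Late tasks: 3.

3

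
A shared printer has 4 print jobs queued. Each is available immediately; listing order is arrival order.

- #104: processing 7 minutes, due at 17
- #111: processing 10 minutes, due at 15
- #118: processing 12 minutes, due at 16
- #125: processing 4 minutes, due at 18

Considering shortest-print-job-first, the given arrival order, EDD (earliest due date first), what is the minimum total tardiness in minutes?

23

SPT (increasing processing time): #125 #104 #111 #118.
#125: 0→4, due 18, tardiness 0
#104: 4→11, due 17, tardiness 0
#111: 11→21, due 15, tardiness 6
#118: 21→33, due 16, tardiness 17
Sum = 0+0+6+17 = 23.
FIFO (arrival order): #104 #111 #118 #125.
#104: 0→7, due 17, tardiness 0
#111: 7→17, due 15, tardiness 2
#118: 17→29, due 16, tardiness 13
#125: 29→33, due 18, tardiness 15
Sum = 0+2+13+15 = 30.
EDD (increasing due date): #111 #118 #104 #125.
#111: 0→10, due 15, tardiness 0
#118: 10→22, due 16, tardiness 6
#104: 22→29, due 17, tardiness 12
#125: 29→33, due 18, tardiness 15
Sum = 0+6+12+15 = 33.
SPT 23, FIFO 30, EDD 33 → minimum 23.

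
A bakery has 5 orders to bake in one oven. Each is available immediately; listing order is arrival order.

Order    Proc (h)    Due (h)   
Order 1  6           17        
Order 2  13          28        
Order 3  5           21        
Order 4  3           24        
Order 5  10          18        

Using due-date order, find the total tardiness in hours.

9

EDD (increasing due date): Order 1 Order 5 Order 3 Order 4 Order 2.
Order 1: 0→6, due 17, tardiness 0
Order 5: 6→16, due 18, tardiness 0
Order 3: 16→21, due 21, tardiness 0
Order 4: 21→24, due 24, tardiness 0
Order 2: 24→37, due 28, tardiness 9
Sum = 0+0+0+0+9 = 9.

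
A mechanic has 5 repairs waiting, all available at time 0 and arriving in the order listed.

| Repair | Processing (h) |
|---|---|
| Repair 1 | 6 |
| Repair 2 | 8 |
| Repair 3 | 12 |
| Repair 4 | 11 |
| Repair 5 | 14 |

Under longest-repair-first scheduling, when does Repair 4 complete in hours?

LPT (decreasing processing time): Repair 5 Repair 3 Repair 4 Repair 2 Repair 1.
Repair 5: 0→14
Repair 3: 14→26
Repair 4: 26→37

37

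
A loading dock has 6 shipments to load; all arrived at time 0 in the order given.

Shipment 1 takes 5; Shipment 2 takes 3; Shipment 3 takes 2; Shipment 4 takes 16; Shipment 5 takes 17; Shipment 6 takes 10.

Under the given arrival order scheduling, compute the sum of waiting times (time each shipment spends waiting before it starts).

92

FIFO (arrival order): Shipment 1 Shipment 2 Shipment 3 Shipment 4 Shipment 5 Shipment 6.
Shipment 1: waits 0, runs 0→5
Shipment 2: waits 5, runs 5→8
Shipment 3: waits 8, runs 8→10
Shipment 4: waits 10, runs 10→26
Shipment 5: waits 26, runs 26→43
Shipment 6: waits 43, runs 43→53
Sum = 0+5+8+10+26+43 = 92.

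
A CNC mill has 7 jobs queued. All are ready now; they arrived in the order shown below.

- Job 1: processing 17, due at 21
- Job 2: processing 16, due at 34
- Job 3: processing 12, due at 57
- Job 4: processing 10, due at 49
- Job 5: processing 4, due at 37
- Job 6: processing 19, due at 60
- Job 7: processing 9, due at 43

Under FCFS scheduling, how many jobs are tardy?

4

FIFO (arrival order): Job 1 Job 2 Job 3 Job 4 Job 5 Job 6 Job 7.
Job 1: 0→17, due 21, tardiness 0
Job 2: 17→33, due 34, tardiness 0
Job 3: 33→45, due 57, tardiness 0
Job 4: 45→55, due 49, tardiness 6
Job 5: 55→59, due 37, tardiness 22
Job 6: 59→78, due 60, tardiness 18
Job 7: 78→87, due 43, tardiness 44
Late jobs: 4.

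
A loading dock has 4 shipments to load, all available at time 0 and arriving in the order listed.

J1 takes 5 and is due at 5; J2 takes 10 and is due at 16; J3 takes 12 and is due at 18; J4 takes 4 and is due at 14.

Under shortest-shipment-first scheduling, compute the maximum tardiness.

SPT (increasing processing time): J4 J1 J2 J3.
J4: 0→4, due 14, tardiness 0
J1: 4→9, due 5, tardiness 4
J2: 9→19, due 16, tardiness 3
J3: 19→31, due 18, tardiness 13
Maximum = 13.

13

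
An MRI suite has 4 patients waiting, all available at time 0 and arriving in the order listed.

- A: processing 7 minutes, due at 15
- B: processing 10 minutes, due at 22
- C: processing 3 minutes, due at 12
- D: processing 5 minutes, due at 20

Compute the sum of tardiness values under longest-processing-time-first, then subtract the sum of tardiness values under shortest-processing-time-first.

LPT (decreasing processing time): B A D C.
B: 0→10, due 22, tardiness 0
A: 10→17, due 15, tardiness 2
D: 17→22, due 20, tardiness 2
C: 22→25, due 12, tardiness 13
Sum = 0+2+2+13 = 17.
SPT (increasing processing time): C D A B.
C: 0→3, due 12, tardiness 0
D: 3→8, due 20, tardiness 0
A: 8→15, due 15, tardiness 0
B: 15→25, due 22, tardiness 3
Sum = 0+0+0+3 = 3.
Difference = 17 − 3 = 14.

14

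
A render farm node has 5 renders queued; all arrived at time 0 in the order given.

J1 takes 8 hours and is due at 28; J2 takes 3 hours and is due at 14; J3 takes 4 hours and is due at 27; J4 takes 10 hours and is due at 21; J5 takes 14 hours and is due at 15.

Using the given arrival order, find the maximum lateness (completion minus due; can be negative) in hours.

FIFO (arrival order): J1 J2 J3 J4 J5.
J1: 0→8, due 28, lateness -20
J2: 8→11, due 14, lateness -3
J3: 11→15, due 27, lateness -12
J4: 15→25, due 21, lateness 4
J5: 25→39, due 15, lateness 24
Maximum = 24.

24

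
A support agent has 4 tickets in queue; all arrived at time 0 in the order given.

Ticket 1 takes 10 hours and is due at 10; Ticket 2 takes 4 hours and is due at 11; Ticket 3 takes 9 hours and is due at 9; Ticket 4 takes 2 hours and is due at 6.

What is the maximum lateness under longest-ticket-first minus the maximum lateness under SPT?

4

LPT (decreasing processing time): Ticket 1 Ticket 3 Ticket 2 Ticket 4.
Ticket 1: 0→10, due 10, lateness 0
Ticket 3: 10→19, due 9, lateness 10
Ticket 2: 19→23, due 11, lateness 12
Ticket 4: 23→25, due 6, lateness 19
Maximum = 19.
SPT (increasing processing time): Ticket 4 Ticket 2 Ticket 3 Ticket 1.
Ticket 4: 0→2, due 6, lateness -4
Ticket 2: 2→6, due 11, lateness -5
Ticket 3: 6→15, due 9, lateness 6
Ticket 1: 15→25, due 10, lateness 15
Maximum = 15.
Difference = 19 − 15 = 4.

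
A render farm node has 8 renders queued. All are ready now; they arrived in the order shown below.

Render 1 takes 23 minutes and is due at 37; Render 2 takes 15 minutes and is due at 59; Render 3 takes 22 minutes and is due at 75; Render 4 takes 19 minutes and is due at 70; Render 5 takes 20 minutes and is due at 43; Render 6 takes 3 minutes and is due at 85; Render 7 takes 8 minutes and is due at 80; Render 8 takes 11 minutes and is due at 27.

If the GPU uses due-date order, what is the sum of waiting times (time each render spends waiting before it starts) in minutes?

EDD (increasing due date): Render 8 Render 1 Render 5 Render 2 Render 4 Render 3 Render 7 Render 6.
Render 8: waits 0, runs 0→11
Render 1: waits 11, runs 11→34
Render 5: waits 34, runs 34→54
Render 2: waits 54, runs 54→69
Render 4: waits 69, runs 69→88
Render 3: waits 88, runs 88→110
Render 7: waits 110, runs 110→118
Render 6: waits 118, runs 118→121
Sum = 0+11+34+54+69+88+110+118 = 484.

484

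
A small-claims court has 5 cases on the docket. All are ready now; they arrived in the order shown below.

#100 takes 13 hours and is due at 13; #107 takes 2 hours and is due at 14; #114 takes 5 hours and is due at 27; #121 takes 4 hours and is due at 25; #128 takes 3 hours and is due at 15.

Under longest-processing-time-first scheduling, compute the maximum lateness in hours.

13

LPT (decreasing processing time): #100 #114 #121 #128 #107.
#100: 0→13, due 13, lateness 0
#114: 13→18, due 27, lateness -9
#121: 18→22, due 25, lateness -3
#128: 22→25, due 15, lateness 10
#107: 25→27, due 14, lateness 13
Maximum = 13.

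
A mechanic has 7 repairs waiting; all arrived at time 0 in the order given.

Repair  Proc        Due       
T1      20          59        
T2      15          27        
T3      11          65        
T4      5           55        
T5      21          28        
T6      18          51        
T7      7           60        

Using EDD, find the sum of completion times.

426

EDD (increasing due date): T2 T5 T6 T4 T1 T7 T3.
T2: 0→15
T5: 15→36
T6: 36→54
T4: 54→59
T1: 59→79
T7: 79→86
T3: 86→97
Sum = 15+36+54+59+79+86+97 = 426.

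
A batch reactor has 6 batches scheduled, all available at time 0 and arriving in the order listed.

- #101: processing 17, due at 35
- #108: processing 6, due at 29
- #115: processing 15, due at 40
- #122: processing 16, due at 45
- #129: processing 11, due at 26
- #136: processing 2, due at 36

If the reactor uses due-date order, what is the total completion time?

EDD (increasing due date): #129 #108 #101 #136 #115 #122.
#129: 0→11
#108: 11→17
#101: 17→34
#136: 34→36
#115: 36→51
#122: 51→67
Sum = 11+17+34+36+51+67 = 216.

216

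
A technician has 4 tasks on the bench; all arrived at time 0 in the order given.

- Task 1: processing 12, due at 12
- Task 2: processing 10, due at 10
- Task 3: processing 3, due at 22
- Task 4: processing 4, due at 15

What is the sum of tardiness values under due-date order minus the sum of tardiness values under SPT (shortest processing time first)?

4

EDD (increasing due date): Task 2 Task 1 Task 4 Task 3.
Task 2: 0→10, due 10, tardiness 0
Task 1: 10→22, due 12, tardiness 10
Task 4: 22→26, due 15, tardiness 11
Task 3: 26→29, due 22, tardiness 7
Sum = 0+10+11+7 = 28.
SPT (increasing processing time): Task 3 Task 4 Task 2 Task 1.
Task 3: 0→3, due 22, tardiness 0
Task 4: 3→7, due 15, tardiness 0
Task 2: 7→17, due 10, tardiness 7
Task 1: 17→29, due 12, tardiness 17
Sum = 0+0+7+17 = 24.
Difference = 28 − 24 = 4.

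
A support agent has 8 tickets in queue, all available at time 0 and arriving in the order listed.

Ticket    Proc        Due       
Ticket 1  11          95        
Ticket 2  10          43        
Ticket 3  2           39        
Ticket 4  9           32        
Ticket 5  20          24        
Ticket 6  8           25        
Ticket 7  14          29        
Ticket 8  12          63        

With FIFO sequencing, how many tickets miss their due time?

4

FIFO (arrival order): Ticket 1 Ticket 2 Ticket 3 Ticket 4 Ticket 5 Ticket 6 Ticket 7 Ticket 8.
Ticket 1: 0→11, due 95, tardiness 0
Ticket 2: 11→21, due 43, tardiness 0
Ticket 3: 21→23, due 39, tardiness 0
Ticket 4: 23→32, due 32, tardiness 0
Ticket 5: 32→52, due 24, tardiness 28
Ticket 6: 52→60, due 25, tardiness 35
Ticket 7: 60→74, due 29, tardiness 45
Ticket 8: 74→86, due 63, tardiness 23
Late tickets: 4.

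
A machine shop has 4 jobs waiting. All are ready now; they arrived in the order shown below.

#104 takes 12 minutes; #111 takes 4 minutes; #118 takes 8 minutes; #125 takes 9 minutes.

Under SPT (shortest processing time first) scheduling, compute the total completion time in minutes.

70

SPT (increasing processing time): #111 #118 #125 #104.
#111: 0→4
#118: 4→12
#125: 12→21
#104: 21→33
Sum = 4+12+21+33 = 70.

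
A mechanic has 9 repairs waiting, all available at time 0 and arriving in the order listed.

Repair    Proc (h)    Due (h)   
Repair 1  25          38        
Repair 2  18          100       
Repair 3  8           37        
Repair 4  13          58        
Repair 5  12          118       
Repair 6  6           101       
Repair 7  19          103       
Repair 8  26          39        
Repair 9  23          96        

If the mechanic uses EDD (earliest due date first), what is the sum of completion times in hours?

EDD (increasing due date): Repair 3 Repair 1 Repair 8 Repair 4 Repair 9 Repair 2 Repair 6 Repair 7 Repair 5.
Repair 3: 0→8
Repair 1: 8→33
Repair 8: 33→59
Repair 4: 59→72
Repair 9: 72→95
Repair 2: 95→113
Repair 6: 113→119
Repair 7: 119→138
Repair 5: 138→150
Sum = 8+33+59+72+95+113+119+138+150 = 787.

787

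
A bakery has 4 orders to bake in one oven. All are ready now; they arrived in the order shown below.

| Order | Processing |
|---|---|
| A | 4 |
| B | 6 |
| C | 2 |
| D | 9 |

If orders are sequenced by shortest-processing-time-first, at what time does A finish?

6

SPT (increasing processing time): C A B D.
C: 0→2
A: 2→6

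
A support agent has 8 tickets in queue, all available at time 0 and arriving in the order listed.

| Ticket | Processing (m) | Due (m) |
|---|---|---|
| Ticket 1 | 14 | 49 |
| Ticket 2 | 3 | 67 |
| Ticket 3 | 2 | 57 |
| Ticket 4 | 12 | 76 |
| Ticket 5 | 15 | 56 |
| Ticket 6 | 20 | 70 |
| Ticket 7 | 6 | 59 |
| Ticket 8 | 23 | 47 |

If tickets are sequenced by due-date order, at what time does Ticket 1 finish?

37

EDD (increasing due date): Ticket 8 Ticket 1 Ticket 5 Ticket 3 Ticket 7 Ticket 2 Ticket 6 Ticket 4.
Ticket 8: 0→23
Ticket 1: 23→37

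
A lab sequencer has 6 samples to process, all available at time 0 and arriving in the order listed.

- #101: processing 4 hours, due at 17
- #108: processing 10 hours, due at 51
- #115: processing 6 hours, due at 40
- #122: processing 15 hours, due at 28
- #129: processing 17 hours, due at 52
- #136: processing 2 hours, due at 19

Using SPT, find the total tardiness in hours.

11

SPT (increasing processing time): #136 #101 #115 #108 #122 #129.
#136: 0→2, due 19, tardiness 0
#101: 2→6, due 17, tardiness 0
#115: 6→12, due 40, tardiness 0
#108: 12→22, due 51, tardiness 0
#122: 22→37, due 28, tardiness 9
#129: 37→54, due 52, tardiness 2
Sum = 0+0+0+0+9+2 = 11.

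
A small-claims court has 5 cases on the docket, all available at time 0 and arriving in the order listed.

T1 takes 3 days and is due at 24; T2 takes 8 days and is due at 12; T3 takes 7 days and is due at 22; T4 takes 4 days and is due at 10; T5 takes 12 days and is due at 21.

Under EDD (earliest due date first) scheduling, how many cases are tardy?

EDD (increasing due date): T4 T2 T5 T3 T1.
T4: 0→4, due 10, tardiness 0
T2: 4→12, due 12, tardiness 0
T5: 12→24, due 21, tardiness 3
T3: 24→31, due 22, tardiness 9
T1: 31→34, due 24, tardiness 10
Late cases: 3.

3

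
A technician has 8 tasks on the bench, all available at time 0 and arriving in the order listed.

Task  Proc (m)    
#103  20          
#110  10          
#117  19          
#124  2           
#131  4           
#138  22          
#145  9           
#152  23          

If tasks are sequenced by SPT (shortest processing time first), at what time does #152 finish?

SPT (increasing processing time): #124 #131 #145 #110 #117 #103 #138 #152.
#124: 0→2
#131: 2→6
#145: 6→15
#110: 15→25
#117: 25→44
#103: 44→64
#138: 64→86
#152: 86→109

109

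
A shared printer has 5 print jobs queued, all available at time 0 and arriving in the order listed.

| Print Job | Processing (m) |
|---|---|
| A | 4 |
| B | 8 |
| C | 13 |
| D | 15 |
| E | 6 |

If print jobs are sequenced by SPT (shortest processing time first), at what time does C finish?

31

SPT (increasing processing time): A E B C D.
A: 0→4
E: 4→10
B: 10→18
C: 18→31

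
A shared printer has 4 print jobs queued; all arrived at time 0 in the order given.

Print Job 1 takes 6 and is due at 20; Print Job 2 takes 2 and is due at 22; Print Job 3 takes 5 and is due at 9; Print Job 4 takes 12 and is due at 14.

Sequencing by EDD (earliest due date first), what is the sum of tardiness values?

9

EDD (increasing due date): Print Job 3 Print Job 4 Print Job 1 Print Job 2.
Print Job 3: 0→5, due 9, tardiness 0
Print Job 4: 5→17, due 14, tardiness 3
Print Job 1: 17→23, due 20, tardiness 3
Print Job 2: 23→25, due 22, tardiness 3
Sum = 0+3+3+3 = 9.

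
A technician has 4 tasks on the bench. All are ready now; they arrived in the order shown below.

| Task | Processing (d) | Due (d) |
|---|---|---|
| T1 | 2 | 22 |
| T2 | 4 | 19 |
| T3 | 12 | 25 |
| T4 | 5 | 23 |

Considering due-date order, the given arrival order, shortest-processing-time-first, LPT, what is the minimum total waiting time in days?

19

EDD (increasing due date): T2 T1 T4 T3.
T2: waits 0, runs 0→4
T1: waits 4, runs 4→6
T4: waits 6, runs 6→11
T3: waits 11, runs 11→23
Sum = 0+4+6+11 = 21.
FIFO (arrival order): T1 T2 T3 T4.
T1: waits 0, runs 0→2
T2: waits 2, runs 2→6
T3: waits 6, runs 6→18
T4: waits 18, runs 18→23
Sum = 0+2+6+18 = 26.
SPT (increasing processing time): T1 T2 T4 T3.
T1: waits 0, runs 0→2
T2: waits 2, runs 2→6
T4: waits 6, runs 6→11
T3: waits 11, runs 11→23
Sum = 0+2+6+11 = 19.
LPT (decreasing processing time): T3 T4 T2 T1.
T3: waits 0, runs 0→12
T4: waits 12, runs 12→17
T2: waits 17, runs 17→21
T1: waits 21, runs 21→23
Sum = 0+12+17+21 = 50.
EDD 21, FIFO 26, SPT 19, LPT 50 → minimum 19.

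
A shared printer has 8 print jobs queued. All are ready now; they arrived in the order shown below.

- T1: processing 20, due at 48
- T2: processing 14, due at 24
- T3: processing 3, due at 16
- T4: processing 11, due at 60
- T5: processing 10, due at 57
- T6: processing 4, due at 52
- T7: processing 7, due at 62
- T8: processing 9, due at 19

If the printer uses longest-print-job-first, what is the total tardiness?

149

LPT (decreasing processing time): T1 T2 T4 T5 T8 T7 T6 T3.
T1: 0→20, due 48, tardiness 0
T2: 20→34, due 24, tardiness 10
T4: 34→45, due 60, tardiness 0
T5: 45→55, due 57, tardiness 0
T8: 55→64, due 19, tardiness 45
T7: 64→71, due 62, tardiness 9
T6: 71→75, due 52, tardiness 23
T3: 75→78, due 16, tardiness 62
Sum = 0+10+0+0+45+9+23+62 = 149.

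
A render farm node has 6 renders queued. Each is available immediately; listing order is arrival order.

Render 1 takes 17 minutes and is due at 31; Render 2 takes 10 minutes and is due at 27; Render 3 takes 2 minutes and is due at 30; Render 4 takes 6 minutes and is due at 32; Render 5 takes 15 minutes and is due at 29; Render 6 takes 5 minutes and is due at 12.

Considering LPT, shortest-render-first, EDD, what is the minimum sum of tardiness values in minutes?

LPT (decreasing processing time): Render 1 Render 5 Render 2 Render 4 Render 6 Render 3.
Render 1: 0→17, due 31, tardiness 0
Render 5: 17→32, due 29, tardiness 3
Render 2: 32→42, due 27, tardiness 15
Render 4: 42→48, due 32, tardiness 16
Render 6: 48→53, due 12, tardiness 41
Render 3: 53→55, due 30, tardiness 25
Sum = 0+3+15+16+41+25 = 100.
SPT (increasing processing time): Render 3 Render 6 Render 4 Render 2 Render 5 Render 1.
Render 3: 0→2, due 30, tardiness 0
Render 6: 2→7, due 12, tardiness 0
Render 4: 7→13, due 32, tardiness 0
Render 2: 13→23, due 27, tardiness 0
Render 5: 23→38, due 29, tardiness 9
Render 1: 38→55, due 31, tardiness 24
Sum = 0+0+0+0+9+24 = 33.
EDD (increasing due date): Render 6 Render 2 Render 5 Render 3 Render 1 Render 4.
Render 6: 0→5, due 12, tardiness 0
Render 2: 5→15, due 27, tardiness 0
Render 5: 15→30, due 29, tardiness 1
Render 3: 30→32, due 30, tardiness 2
Render 1: 32→49, due 31, tardiness 18
Render 4: 49→55, due 32, tardiness 23
Sum = 0+0+1+2+18+23 = 44.
LPT 100, SPT 33, EDD 44 → minimum 33.

33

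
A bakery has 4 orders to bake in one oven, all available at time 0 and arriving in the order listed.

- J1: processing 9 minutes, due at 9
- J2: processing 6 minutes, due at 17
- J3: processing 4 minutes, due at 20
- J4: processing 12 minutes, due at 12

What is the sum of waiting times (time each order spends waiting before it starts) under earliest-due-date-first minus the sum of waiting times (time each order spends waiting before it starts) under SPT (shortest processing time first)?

24

EDD (increasing due date): J1 J4 J2 J3.
J1: waits 0, runs 0→9
J4: waits 9, runs 9→21
J2: waits 21, runs 21→27
J3: waits 27, runs 27→31
Sum = 0+9+21+27 = 57.
SPT (increasing processing time): J3 J2 J1 J4.
J3: waits 0, runs 0→4
J2: waits 4, runs 4→10
J1: waits 10, runs 10→19
J4: waits 19, runs 19→31
Sum = 0+4+10+19 = 33.
Difference = 57 − 33 = 24.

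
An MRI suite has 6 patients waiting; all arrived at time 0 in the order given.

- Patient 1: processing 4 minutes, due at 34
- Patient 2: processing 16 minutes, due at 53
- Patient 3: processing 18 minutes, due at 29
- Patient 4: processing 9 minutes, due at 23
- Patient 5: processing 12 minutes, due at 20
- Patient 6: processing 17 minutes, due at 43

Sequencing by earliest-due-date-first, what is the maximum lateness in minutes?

EDD (increasing due date): Patient 5 Patient 4 Patient 3 Patient 1 Patient 6 Patient 2.
Patient 5: 0→12, due 20, lateness -8
Patient 4: 12→21, due 23, lateness -2
Patient 3: 21→39, due 29, lateness 10
Patient 1: 39→43, due 34, lateness 9
Patient 6: 43→60, due 43, lateness 17
Patient 2: 60→76, due 53, lateness 23
Maximum = 23.

23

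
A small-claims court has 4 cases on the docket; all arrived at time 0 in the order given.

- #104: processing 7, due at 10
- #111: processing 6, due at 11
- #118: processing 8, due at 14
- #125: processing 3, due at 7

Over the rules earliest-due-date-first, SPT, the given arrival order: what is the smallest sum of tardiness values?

15

EDD (increasing due date): #125 #104 #111 #118.
#125: 0→3, due 7, tardiness 0
#104: 3→10, due 10, tardiness 0
#111: 10→16, due 11, tardiness 5
#118: 16→24, due 14, tardiness 10
Sum = 0+0+5+10 = 15.
SPT (increasing processing time): #125 #111 #104 #118.
#125: 0→3, due 7, tardiness 0
#111: 3→9, due 11, tardiness 0
#104: 9→16, due 10, tardiness 6
#118: 16→24, due 14, tardiness 10
Sum = 0+0+6+10 = 16.
FIFO (arrival order): #104 #111 #118 #125.
#104: 0→7, due 10, tardiness 0
#111: 7→13, due 11, tardiness 2
#118: 13→21, due 14, tardiness 7
#125: 21→24, due 7, tardiness 17
Sum = 0+2+7+17 = 26.
EDD 15, SPT 16, FIFO 26 → minimum 15.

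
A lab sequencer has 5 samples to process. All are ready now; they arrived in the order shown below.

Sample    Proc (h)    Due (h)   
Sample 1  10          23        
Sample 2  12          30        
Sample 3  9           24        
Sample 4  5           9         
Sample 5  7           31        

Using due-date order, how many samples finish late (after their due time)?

2

EDD (increasing due date): Sample 4 Sample 1 Sample 3 Sample 2 Sample 5.
Sample 4: 0→5, due 9, tardiness 0
Sample 1: 5→15, due 23, tardiness 0
Sample 3: 15→24, due 24, tardiness 0
Sample 2: 24→36, due 30, tardiness 6
Sample 5: 36→43, due 31, tardiness 12
Late samples: 2.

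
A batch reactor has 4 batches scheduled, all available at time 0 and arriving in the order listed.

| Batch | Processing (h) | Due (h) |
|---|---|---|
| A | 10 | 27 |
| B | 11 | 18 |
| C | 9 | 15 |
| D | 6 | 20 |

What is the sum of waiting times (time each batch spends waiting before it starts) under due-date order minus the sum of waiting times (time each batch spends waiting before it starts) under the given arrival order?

-6

EDD (increasing due date): C B D A.
C: waits 0, runs 0→9
B: waits 9, runs 9→20
D: waits 20, runs 20→26
A: waits 26, runs 26→36
Sum = 0+9+20+26 = 55.
FIFO (arrival order): A B C D.
A: waits 0, runs 0→10
B: waits 10, runs 10→21
C: waits 21, runs 21→30
D: waits 30, runs 30→36
Sum = 0+10+21+30 = 61.
Difference = 55 − 61 = -6.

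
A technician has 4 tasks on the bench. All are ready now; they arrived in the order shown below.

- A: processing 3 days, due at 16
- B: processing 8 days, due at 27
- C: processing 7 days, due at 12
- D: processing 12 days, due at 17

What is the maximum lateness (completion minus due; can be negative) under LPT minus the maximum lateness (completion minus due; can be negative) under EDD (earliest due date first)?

10

LPT (decreasing processing time): D B C A.
D: 0→12, due 17, lateness -5
B: 12→20, due 27, lateness -7
C: 20→27, due 12, lateness 15
A: 27→30, due 16, lateness 14
Maximum = 15.
EDD (increasing due date): C A D B.
C: 0→7, due 12, lateness -5
A: 7→10, due 16, lateness -6
D: 10→22, due 17, lateness 5
B: 22→30, due 27, lateness 3
Maximum = 5.
Difference = 15 − 5 = 10.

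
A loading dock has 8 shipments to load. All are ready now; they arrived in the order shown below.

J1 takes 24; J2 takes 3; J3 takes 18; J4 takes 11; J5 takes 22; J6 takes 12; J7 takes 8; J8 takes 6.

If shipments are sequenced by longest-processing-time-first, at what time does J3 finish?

64

LPT (decreasing processing time): J1 J5 J3 J6 J4 J7 J8 J2.
J1: 0→24
J5: 24→46
J3: 46→64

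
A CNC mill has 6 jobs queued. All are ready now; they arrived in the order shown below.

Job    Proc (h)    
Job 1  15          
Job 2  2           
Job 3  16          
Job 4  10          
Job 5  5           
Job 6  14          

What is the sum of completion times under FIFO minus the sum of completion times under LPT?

-51

FIFO (arrival order): Job 1 Job 2 Job 3 Job 4 Job 5 Job 6.
Job 1: 0→15
Job 2: 15→17
Job 3: 17→33
Job 4: 33→43
Job 5: 43→48
Job 6: 48→62
Sum = 15+17+33+43+48+62 = 218.
LPT (decreasing processing time): Job 3 Job 1 Job 6 Job 4 Job 5 Job 2.
Job 3: 0→16
Job 1: 16→31
Job 6: 31→45
Job 4: 45→55
Job 5: 55→60
Job 2: 60→62
Sum = 16+31+45+55+60+62 = 269.
Difference = 218 − 269 = -51.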